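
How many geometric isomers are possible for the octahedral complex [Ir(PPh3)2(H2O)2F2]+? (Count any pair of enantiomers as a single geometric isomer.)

5

The six octahedral sites form three mutually perpendicular trans pairs.
There are 5 geometric isomers: PPh3 trans, H2O trans, F trans; PPh3 cis, H2O cis, F trans; PPh3 trans, H2O cis, F cis; PPh3 cis, H2O cis, F cis (chiral); PPh3 cis, H2O trans, F cis.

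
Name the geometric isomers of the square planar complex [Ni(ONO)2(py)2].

cis and trans

There are 2 geometric isomers: ONO cis; ONO trans.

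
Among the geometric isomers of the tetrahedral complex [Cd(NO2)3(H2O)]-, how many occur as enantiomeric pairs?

0

In a tetrahedral complex all four positions are equivalent and every pair of ligands is adjacent — there is no cis/trans distinction.
Only one geometric arrangement is possible.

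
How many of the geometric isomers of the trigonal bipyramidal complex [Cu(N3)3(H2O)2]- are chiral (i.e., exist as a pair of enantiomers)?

0

A trigonal bipyramid has two axial and three equatorial sites, which are chemically inequivalent.
There are 3 geometric isomers: H2O both axial; H2O one axial, one equatorial; H2O both equatorial.
Each arrangement has an internal mirror plane or centre of symmetry, so none is chiral.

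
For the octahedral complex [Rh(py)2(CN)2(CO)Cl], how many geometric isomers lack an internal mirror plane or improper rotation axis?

In an octahedral complex each vertex has one trans partner and four cis neighbours.
Working through the distinct placements yields 6 geometric isomers: py trans, CN trans; py cis, CN trans; py trans, CN cis; py cis, CN cis (3 arrangements, 2 chiral).
Of these, 2 lack any improper symmetry element and so occur as enantiomeric pairs, giving 6 + 2 = 8 stereoisomers in total.

2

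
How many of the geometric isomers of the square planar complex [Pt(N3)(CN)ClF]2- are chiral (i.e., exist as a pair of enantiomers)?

In a square planar complex each vertex has one trans partner and two cis neighbours.
The distinct arrangements are (3 in all): (CN/F trans, Cl/N3 trans); (CN/N3 trans, Cl/F trans); (CN/Cl trans, F/N3 trans).
Each arrangement has an internal mirror plane or centre of symmetry, so none is chiral.

0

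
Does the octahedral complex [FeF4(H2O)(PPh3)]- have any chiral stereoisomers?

In an octahedral complex each vertex has one trans partner and four cis neighbours.
Systematic placement gives 2 geometric isomers: H2O and PPh3 mutually trans; H2O and PPh3 mutually cis.
Each arrangement has an internal mirror plane or centre of symmetry, so none is chiral.

no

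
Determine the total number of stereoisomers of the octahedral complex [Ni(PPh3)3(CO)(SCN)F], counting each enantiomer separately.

5

Systematic placement gives 4 geometric isomers: PPh3 mer (3 arrangements); PPh3 fac (chiral).
One of these lacks any improper symmetry element and so occurs as an enantiomeric pair, giving 4 + 1 = 5 stereoisomers in total.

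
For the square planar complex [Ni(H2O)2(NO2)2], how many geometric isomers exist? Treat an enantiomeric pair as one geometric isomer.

In a square planar complex each vertex has one trans partner and two cis neighbours.
Systematic placement gives 2 geometric isomers: H2O cis; H2O trans.

2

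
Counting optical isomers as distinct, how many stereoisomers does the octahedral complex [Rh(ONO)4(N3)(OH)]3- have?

2

The six octahedral sites form three mutually perpendicular trans pairs.
Systematic placement gives 2 geometric isomers: N3 and OH mutually trans; N3 and OH mutually cis.
Each arrangement has an internal mirror plane or centre of symmetry, so none is chiral.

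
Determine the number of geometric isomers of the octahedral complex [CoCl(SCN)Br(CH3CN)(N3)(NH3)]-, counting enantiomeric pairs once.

An octahedron has six vertices in three trans pairs; every non-trans pair is cis.
Systematic enumeration (placing each ligand type in turn and discarding arrangements equivalent by rotation or reflection) gives 15 geometric isomers.

15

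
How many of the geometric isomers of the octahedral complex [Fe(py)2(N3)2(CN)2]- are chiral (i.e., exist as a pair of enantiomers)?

An octahedron has six vertices in three trans pairs; every non-trans pair is cis.
The distinct arrangements are (5 in all): py trans, N3 trans, CN trans; py cis, N3 cis, CN trans; py trans, N3 cis, CN cis; py cis, N3 cis, CN cis (chiral); py cis, N3 trans, CN cis.
One of these lacks any improper symmetry element and so occurs as an enantiomeric pair, giving 5 + 1 = 6 stereoisomers in total.

1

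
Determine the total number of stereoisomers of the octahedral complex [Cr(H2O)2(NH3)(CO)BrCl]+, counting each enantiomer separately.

15

The six octahedral sites form three mutually perpendicular trans pairs.
Systematic enumeration (placing each ligand type in turn and discarding arrangements equivalent by rotation or reflection) gives 9 geometric isomers.
Of these, 6 lack any improper symmetry element and so occur as enantiomeric pairs, giving 9 + 6 = 15 stereoisomers in total.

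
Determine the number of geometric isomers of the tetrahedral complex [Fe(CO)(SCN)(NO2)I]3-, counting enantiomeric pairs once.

1

In a tetrahedral complex all four positions are equivalent and every pair of ligands is adjacent — there is no cis/trans distinction.
Only one geometric arrangement is possible; it has no improper symmetry element, so it exists as a pair of enantiomers (2 stereoisomers).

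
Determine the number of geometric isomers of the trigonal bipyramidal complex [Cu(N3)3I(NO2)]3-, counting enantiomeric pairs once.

4

In a trigonal bipyramid the two axial positions differ from the three equatorial ones.
Working through the distinct placements yields 4 geometric isomers: I axial, NO2 equatorial; I axial, NO2 axial; I equatorial, NO2 equatorial; I equatorial, NO2 axial.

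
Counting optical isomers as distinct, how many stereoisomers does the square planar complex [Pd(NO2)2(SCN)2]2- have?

2

There are 2 geometric isomers: NO2 cis; NO2 trans.
Each arrangement has an internal mirror plane or centre of symmetry, so none is chiral.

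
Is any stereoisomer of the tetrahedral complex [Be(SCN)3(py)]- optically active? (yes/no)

Only one geometric arrangement is possible.

no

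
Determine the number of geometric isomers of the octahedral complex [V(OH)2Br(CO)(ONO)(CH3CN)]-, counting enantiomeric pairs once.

9

In an octahedral complex each vertex has one trans partner and four cis neighbours.
Exhaustive case analysis gives 9 geometric isomers.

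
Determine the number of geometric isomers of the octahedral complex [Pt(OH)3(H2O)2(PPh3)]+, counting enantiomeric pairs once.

3

Working through the distinct placements yields 3 geometric isomers: OH mer, H2O trans; OH fac, H2O cis; OH mer, H2O cis.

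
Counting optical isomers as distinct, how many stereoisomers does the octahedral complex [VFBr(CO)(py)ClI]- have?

The six octahedral sites form three mutually perpendicular trans pairs.
Exhaustive case analysis gives 15 geometric isomers.
Of these, 15 lack any improper symmetry element and so occur as enantiomeric pairs, giving 15 + 15 = 30 stereoisomers in total.

30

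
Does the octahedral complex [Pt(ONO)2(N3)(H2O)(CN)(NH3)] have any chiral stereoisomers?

The six octahedral sites form three mutually perpendicular trans pairs.
Placing the ligands in turn and identifying arrangements related by rotation or reflection leaves 9 distinct geometric isomers.
Of these, 6 lack any improper symmetry element and so occur as enantiomeric pairs, giving 9 + 6 = 15 stereoisomers in total.

yes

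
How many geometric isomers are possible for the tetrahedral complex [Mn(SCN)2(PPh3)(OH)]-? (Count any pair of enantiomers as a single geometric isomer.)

In a tetrahedral complex all four positions are equivalent and every pair of ligands is adjacent — there is no cis/trans distinction.
Only one geometric arrangement is possible.

1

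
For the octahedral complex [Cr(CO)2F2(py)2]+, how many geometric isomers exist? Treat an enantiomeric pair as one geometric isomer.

An octahedron has six vertices in three trans pairs; every non-trans pair is cis.
There are 5 geometric isomers: CO trans, F trans, py trans; CO trans, F cis, py cis; CO cis, F cis, py trans; CO cis, F cis, py cis (chiral); CO cis, F trans, py cis.

5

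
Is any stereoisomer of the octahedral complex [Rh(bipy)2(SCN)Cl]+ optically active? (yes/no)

An octahedron has six vertices in three trans pairs; every non-trans pair is cis.
Each bipy is bidentate and must span two cis positions.
Systematic placement gives 2 geometric isomers: SCN and Cl mutually trans; SCN and Cl mutually cis (chiral).
One of these lacks any improper symmetry element and so occurs as an enantiomeric pair, giving 2 + 1 = 3 stereoisomers in total.

yes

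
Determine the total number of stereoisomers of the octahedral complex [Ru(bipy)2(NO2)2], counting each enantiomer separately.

In an octahedral complex each vertex has one trans partner and four cis neighbours.
Each bipy is bidentate and must span two cis positions.
The distinct arrangements are (2 in all): NO2 trans; NO2 cis (chiral).
One of these lacks any improper symmetry element and so occurs as an enantiomeric pair, giving 2 + 1 = 3 stereoisomers in total.

3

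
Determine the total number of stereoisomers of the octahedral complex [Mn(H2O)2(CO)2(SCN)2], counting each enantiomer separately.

The six octahedral sites form three mutually perpendicular trans pairs.
Systematic placement gives 5 geometric isomers: H2O trans, CO trans, SCN trans; H2O cis, CO trans, SCN cis; H2O cis, CO cis, SCN trans; H2O cis, CO cis, SCN cis (chiral); H2O trans, CO cis, SCN cis.
One of these lacks any improper symmetry element and so occurs as an enantiomeric pair, giving 5 + 1 = 6 stereoisomers in total.

6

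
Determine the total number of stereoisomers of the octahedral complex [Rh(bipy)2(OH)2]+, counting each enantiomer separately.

An octahedron has six vertices in three trans pairs; every non-trans pair is cis.
Each bipy is bidentate and must span two cis positions.
Working through the distinct placements yields 2 geometric isomers: OH trans; OH cis (chiral).
One of these lacks any improper symmetry element and so occurs as an enantiomeric pair, giving 2 + 1 = 3 stereoisomers in total.

3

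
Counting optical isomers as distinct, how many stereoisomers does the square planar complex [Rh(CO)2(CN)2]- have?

There are 2 geometric isomers: CO cis; CO trans.
Each arrangement has an internal mirror plane or centre of symmetry, so none is chiral.

2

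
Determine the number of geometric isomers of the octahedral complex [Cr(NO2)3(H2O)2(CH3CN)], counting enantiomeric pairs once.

3

In an octahedral complex each vertex has one trans partner and four cis neighbours.
Systematic placement gives 3 geometric isomers: NO2 mer, H2O cis; NO2 mer, H2O trans; NO2 fac, H2O cis.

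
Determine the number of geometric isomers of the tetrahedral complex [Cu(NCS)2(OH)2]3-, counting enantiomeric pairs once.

Only one geometric arrangement is possible.

1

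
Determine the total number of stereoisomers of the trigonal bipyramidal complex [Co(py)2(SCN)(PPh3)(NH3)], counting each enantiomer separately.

10

Exhaustive case analysis gives 7 geometric isomers.
Of these, 3 lack any improper symmetry element and so occur as enantiomeric pairs, giving 7 + 3 = 10 stereoisomers in total.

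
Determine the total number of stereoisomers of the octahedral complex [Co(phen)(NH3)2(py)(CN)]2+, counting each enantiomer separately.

Each phen is bidentate and must span two cis positions.
There are 4 geometric isomers: NH3 cis (3 arrangements, 2 chiral); NH3 trans.
Of these, 2 lack any improper symmetry element and so occur as enantiomeric pairs, giving 4 + 2 = 6 stereoisomers in total.

6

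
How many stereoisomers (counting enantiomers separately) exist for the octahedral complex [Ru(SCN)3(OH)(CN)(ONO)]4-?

5

There are 4 geometric isomers: SCN mer (3 arrangements); SCN fac (chiral).
One of these lacks any improper symmetry element and so occurs as an enantiomeric pair, giving 4 + 1 = 5 stereoisomers in total.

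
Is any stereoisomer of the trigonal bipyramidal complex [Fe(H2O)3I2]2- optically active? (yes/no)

In a trigonal bipyramid the two axial positions differ from the three equatorial ones.
There are 3 geometric isomers: I both equatorial; I one axial, one equatorial; I both axial.
Each arrangement has an internal mirror plane or centre of symmetry, so none is chiral.

no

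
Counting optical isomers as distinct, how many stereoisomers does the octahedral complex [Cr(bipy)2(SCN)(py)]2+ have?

The six octahedral sites form three mutually perpendicular trans pairs.
Each bipy is bidentate and must span two cis positions.
The distinct arrangements are (2 in all): SCN and py mutually cis (chiral); SCN and py mutually trans.
One of these lacks any improper symmetry element and so occurs as an enantiomeric pair, giving 2 + 1 = 3 stereoisomers in total.

3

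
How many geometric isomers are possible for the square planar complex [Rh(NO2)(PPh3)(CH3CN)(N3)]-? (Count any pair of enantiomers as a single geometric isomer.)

In a square planar complex each vertex has one trans partner and two cis neighbours.
The distinct arrangements are (3 in all): (CH3CN/NO2 trans, N3/PPh3 trans); (CH3CN/PPh3 trans, N3/NO2 trans); (CH3CN/N3 trans, NO2/PPh3 trans).

3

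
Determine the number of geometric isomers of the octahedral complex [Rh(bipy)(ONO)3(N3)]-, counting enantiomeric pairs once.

2

An octahedron has six vertices in three trans pairs; every non-trans pair is cis.
Each bipy is bidentate and must span two cis positions.
Working through the distinct placements yields 2 geometric isomers: ONO fac; ONO mer.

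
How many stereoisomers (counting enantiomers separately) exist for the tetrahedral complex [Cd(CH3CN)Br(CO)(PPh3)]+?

2

Only one geometric arrangement is possible; it has no improper symmetry element, so it exists as a pair of enantiomers (2 stereoisomers).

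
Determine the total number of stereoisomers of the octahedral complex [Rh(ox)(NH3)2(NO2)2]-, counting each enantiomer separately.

4

An octahedron has six vertices in three trans pairs; every non-trans pair is cis.
Each ox is bidentate and must span two cis positions.
The distinct arrangements are (3 in all): NH3 trans, NO2 cis; NH3 cis, NO2 cis (chiral); NH3 cis, NO2 trans.
One of these lacks any improper symmetry element and so occurs as an enantiomeric pair, giving 3 + 1 = 4 stereoisomers in total.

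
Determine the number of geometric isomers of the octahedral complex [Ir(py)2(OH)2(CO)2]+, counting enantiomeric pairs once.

5

An octahedron has six vertices in three trans pairs; every non-trans pair is cis.
Systematic placement gives 5 geometric isomers: py trans, OH trans, CO trans; py cis, OH cis, CO trans; py trans, OH cis, CO cis; py cis, OH cis, CO cis (chiral); py cis, OH trans, CO cis.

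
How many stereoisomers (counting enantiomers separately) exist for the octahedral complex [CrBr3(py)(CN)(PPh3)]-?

5

In an octahedral complex each vertex has one trans partner and four cis neighbours.
There are 4 geometric isomers: Br mer (3 arrangements); Br fac (chiral).
One of these lacks any improper symmetry element and so occurs as an enantiomeric pair, giving 4 + 1 = 5 stereoisomers in total.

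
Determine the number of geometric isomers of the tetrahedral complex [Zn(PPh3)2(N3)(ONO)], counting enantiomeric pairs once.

Only one geometric arrangement is possible.

1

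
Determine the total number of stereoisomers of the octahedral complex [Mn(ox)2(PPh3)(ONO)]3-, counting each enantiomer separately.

The six octahedral sites form three mutually perpendicular trans pairs.
Each ox is bidentate and must span two cis positions.
Systematic placement gives 2 geometric isomers: PPh3 and ONO mutually trans; PPh3 and ONO mutually cis (chiral).
One of these lacks any improper symmetry element and so occurs as an enantiomeric pair, giving 2 + 1 = 3 stereoisomers in total.

3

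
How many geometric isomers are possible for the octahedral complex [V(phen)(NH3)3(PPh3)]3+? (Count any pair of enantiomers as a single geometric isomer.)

In an octahedral complex each vertex has one trans partner and four cis neighbours.
Each phen is bidentate and must span two cis positions.
Working through the distinct placements yields 2 geometric isomers: NH3 mer; NH3 fac.

2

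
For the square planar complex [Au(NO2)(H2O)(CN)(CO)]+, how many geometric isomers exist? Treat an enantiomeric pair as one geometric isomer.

In a square planar complex each vertex has one trans partner and two cis neighbours.
Systematic placement gives 3 geometric isomers: (CN/H2O trans, CO/NO2 trans); (CN/NO2 trans, CO/H2O trans); (CN/CO trans, H2O/NO2 trans).

3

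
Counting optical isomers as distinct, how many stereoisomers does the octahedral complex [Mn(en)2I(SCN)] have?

In an octahedral complex each vertex has one trans partner and four cis neighbours.
Each en is bidentate and must span two cis positions.
The distinct arrangements are (2 in all): I and SCN mutually trans; I and SCN mutually cis (chiral).
One of these lacks any improper symmetry element and so occurs as an enantiomeric pair, giving 2 + 1 = 3 stereoisomers in total.

3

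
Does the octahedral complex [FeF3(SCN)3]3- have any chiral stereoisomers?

no

An octahedron has six vertices in three trans pairs; every non-trans pair is cis.
The distinct arrangements are (2 in all): F mer; F fac.
Each arrangement has an internal mirror plane or centre of symmetry, so none is chiral.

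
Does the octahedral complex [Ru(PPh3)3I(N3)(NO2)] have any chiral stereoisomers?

An octahedron has six vertices in three trans pairs; every non-trans pair is cis.
Systematic placement gives 4 geometric isomers: PPh3 mer (3 arrangements); PPh3 fac (chiral).
One of these lacks any improper symmetry element and so occurs as an enantiomeric pair, giving 4 + 1 = 5 stereoisomers in total.

yes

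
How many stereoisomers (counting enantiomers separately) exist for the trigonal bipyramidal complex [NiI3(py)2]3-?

3

Systematic placement gives 3 geometric isomers: py both equatorial; py one axial, one equatorial; py both axial.
Each arrangement has an internal mirror plane or centre of symmetry, so none is chiral.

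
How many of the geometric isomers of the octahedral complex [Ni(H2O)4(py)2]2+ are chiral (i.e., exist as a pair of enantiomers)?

0

There are 2 geometric isomers: py trans; py cis.
Each arrangement has an internal mirror plane or centre of symmetry, so none is chiral.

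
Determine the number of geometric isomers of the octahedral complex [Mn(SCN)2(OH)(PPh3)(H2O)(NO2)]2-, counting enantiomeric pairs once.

9

An octahedron has six vertices in three trans pairs; every non-trans pair is cis.
Systematic enumeration (placing each ligand type in turn and discarding arrangements equivalent by rotation or reflection) gives 9 geometric isomers.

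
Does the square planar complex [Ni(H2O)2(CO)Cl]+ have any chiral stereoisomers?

no

A square has two trans pairs of vertices; adjacent vertices are cis.
Systematic placement gives 2 geometric isomers: H2O cis; H2O trans.
Each arrangement has an internal mirror plane or centre of symmetry, so none is chiral.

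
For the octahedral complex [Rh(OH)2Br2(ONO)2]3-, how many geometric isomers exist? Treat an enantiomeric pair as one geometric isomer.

5

In an octahedral complex each vertex has one trans partner and four cis neighbours.
Working through the distinct placements yields 5 geometric isomers: OH trans, Br trans, ONO trans; OH cis, Br trans, ONO cis; OH cis, Br cis, ONO trans; OH cis, Br cis, ONO cis (chiral); OH trans, Br cis, ONO cis.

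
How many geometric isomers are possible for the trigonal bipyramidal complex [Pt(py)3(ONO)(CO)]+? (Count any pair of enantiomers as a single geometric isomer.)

There are 4 geometric isomers: ONO axial, CO axial; ONO equatorial, CO axial; ONO axial, CO equatorial; ONO equatorial, CO equatorial.

4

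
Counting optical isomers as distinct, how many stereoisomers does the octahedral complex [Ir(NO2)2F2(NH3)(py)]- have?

8

There are 6 geometric isomers: NO2 cis, F trans; NO2 trans, F trans; NO2 cis, F cis (3 arrangements, 2 chiral); NO2 trans, F cis.
Of these, 2 lack any improper symmetry element and so occur as enantiomeric pairs, giving 6 + 2 = 8 stereoisomers in total.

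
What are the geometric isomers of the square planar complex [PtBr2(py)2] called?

cis and trans

A square has two trans pairs of vertices; adjacent vertices are cis.
The distinct arrangements are (2 in all): Br cis; Br trans.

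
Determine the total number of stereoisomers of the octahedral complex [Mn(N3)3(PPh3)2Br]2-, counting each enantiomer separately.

3

The distinct arrangements are (3 in all): N3 mer, PPh3 trans; N3 fac, PPh3 cis; N3 mer, PPh3 cis.
Each arrangement has an internal mirror plane or centre of symmetry, so none is chiral.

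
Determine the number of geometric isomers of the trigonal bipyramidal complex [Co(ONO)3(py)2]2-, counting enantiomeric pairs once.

The distinct arrangements are (3 in all): py both equatorial; py one axial, one equatorial; py both axial.

3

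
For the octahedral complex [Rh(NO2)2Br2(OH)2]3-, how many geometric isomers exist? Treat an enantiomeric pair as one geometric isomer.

5

An octahedron has six vertices in three trans pairs; every non-trans pair is cis.
There are 5 geometric isomers: NO2 trans, Br trans, OH trans; NO2 cis, Br trans, OH cis; NO2 cis, Br cis, OH trans; NO2 cis, Br cis, OH cis (chiral); NO2 trans, Br cis, OH cis.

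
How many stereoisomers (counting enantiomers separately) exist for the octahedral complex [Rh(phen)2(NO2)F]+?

3

Each phen is bidentate and must span two cis positions.
Working through the distinct placements yields 2 geometric isomers: NO2 and F mutually trans; NO2 and F mutually cis (chiral).
One of these lacks any improper symmetry element and so occurs as an enantiomeric pair, giving 2 + 1 = 3 stereoisomers in total.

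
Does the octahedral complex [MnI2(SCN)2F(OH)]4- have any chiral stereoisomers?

In an octahedral complex each vertex has one trans partner and four cis neighbours.
There are 6 geometric isomers: I cis, SCN trans; I cis, SCN cis (3 arrangements, 2 chiral); I trans, SCN trans; I trans, SCN cis.
Of these, 2 lack any improper symmetry element and so occur as enantiomeric pairs, giving 6 + 2 = 8 stereoisomers in total.

yes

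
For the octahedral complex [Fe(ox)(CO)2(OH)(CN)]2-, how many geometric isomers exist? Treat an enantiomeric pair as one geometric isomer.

4

An octahedron has six vertices in three trans pairs; every non-trans pair is cis.
Each ox is bidentate and must span two cis positions.
There are 4 geometric isomers: CO cis (3 arrangements, 2 chiral); CO trans.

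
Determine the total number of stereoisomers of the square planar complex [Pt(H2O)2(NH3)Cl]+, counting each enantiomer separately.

A square has two trans pairs of vertices; adjacent vertices are cis.
Working through the distinct placements yields 2 geometric isomers: H2O cis; H2O trans.
Each arrangement has an internal mirror plane or centre of symmetry, so none is chiral.

2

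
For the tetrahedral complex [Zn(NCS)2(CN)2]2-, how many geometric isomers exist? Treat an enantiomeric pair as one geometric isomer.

1

Only one geometric arrangement is possible.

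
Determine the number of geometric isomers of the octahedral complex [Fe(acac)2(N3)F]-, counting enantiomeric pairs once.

2

Each acac is bidentate and must span two cis positions.
Working through the distinct placements yields 2 geometric isomers: N3 and F mutually trans; N3 and F mutually cis (chiral).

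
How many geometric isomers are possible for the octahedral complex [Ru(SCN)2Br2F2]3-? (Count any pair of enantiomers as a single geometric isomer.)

There are 5 geometric isomers: SCN trans, Br trans, F trans; SCN cis, Br trans, F cis; SCN trans, Br cis, F cis; SCN cis, Br cis, F cis (chiral); SCN cis, Br cis, F trans.

5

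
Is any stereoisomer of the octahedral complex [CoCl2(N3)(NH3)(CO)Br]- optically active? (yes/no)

yes

An octahedron has six vertices in three trans pairs; every non-trans pair is cis.
Placing the ligands in turn and identifying arrangements related by rotation or reflection leaves 9 distinct geometric isomers.
Of these, 6 lack any improper symmetry element and so occur as enantiomeric pairs, giving 9 + 6 = 15 stereoisomers in total.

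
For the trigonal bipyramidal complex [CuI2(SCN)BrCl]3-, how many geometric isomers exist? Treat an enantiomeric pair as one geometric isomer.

A trigonal bipyramid has two axial and three equatorial sites, which are chemically inequivalent.
Placing the ligands in turn and identifying arrangements related by rotation or reflection leaves 7 distinct geometric isomers.

7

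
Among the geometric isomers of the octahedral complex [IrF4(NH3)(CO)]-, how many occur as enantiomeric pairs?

Systematic placement gives 2 geometric isomers: NH3 and CO mutually cis; NH3 and CO mutually trans.
Each arrangement has an internal mirror plane or centre of symmetry, so none is chiral.

0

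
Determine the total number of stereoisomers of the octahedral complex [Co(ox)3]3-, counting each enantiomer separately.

2

Each ox is bidentate and must span two cis positions.
Only one geometric arrangement is possible; it has no improper symmetry element, so it exists as a pair of enantiomers (2 stereoisomers).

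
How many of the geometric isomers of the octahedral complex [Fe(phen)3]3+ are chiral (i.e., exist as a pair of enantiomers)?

1

Each phen is bidentate and must span two cis positions.
Only one geometric arrangement is possible; it has no improper symmetry element, so it exists as a pair of enantiomers (2 stereoisomers).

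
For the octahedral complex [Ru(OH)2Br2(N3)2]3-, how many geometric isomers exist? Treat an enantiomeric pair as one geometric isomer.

5

The six octahedral sites form three mutually perpendicular trans pairs.
Working through the distinct placements yields 5 geometric isomers: OH trans, Br trans, N3 trans; OH cis, Br trans, N3 cis; OH trans, Br cis, N3 cis; OH cis, Br cis, N3 cis (chiral); OH cis, Br cis, N3 trans.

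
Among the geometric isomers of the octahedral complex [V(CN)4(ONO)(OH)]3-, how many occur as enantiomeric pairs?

In an octahedral complex each vertex has one trans partner and four cis neighbours.
Working through the distinct placements yields 2 geometric isomers: ONO and OH mutually trans; ONO and OH mutually cis.
Each arrangement has an internal mirror plane or centre of symmetry, so none is chiral.

0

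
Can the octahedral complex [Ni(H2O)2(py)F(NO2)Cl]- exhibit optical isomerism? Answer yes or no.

yes

Exhaustive case analysis gives 9 geometric isomers.
Of these, 6 lack any improper symmetry element and so occur as enantiomeric pairs, giving 9 + 6 = 15 stereoisomers in total.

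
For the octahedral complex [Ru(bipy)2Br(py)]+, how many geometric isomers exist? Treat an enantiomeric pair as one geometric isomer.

2

The six octahedral sites form three mutually perpendicular trans pairs.
Each bipy is bidentate and must span two cis positions.
The distinct arrangements are (2 in all): Br and py mutually cis (chiral); Br and py mutually trans.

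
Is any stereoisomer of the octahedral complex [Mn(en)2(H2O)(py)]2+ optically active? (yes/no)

In an octahedral complex each vertex has one trans partner and four cis neighbours.
Each en is bidentate and must span two cis positions.
The distinct arrangements are (2 in all): H2O and py mutually cis (chiral); H2O and py mutually trans.
One of these lacks any improper symmetry element and so occurs as an enantiomeric pair, giving 2 + 1 = 3 stereoisomers in total.

yes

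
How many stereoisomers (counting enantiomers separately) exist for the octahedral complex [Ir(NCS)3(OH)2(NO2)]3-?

In an octahedral complex each vertex has one trans partner and four cis neighbours.
Systematic placement gives 3 geometric isomers: NCS mer, OH trans; NCS mer, OH cis; NCS fac, OH cis.
Each arrangement has an internal mirror plane or centre of symmetry, so none is chiral.

3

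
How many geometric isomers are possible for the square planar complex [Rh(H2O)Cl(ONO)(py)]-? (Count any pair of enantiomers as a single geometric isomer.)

3

In a square planar complex each vertex has one trans partner and two cis neighbours.
Systematic placement gives 3 geometric isomers: (Cl/ONO trans, H2O/py trans); (Cl/py trans, H2O/ONO trans); (Cl/H2O trans, ONO/py trans).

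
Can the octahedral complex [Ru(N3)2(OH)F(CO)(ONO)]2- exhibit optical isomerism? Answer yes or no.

yes

The six octahedral sites form three mutually perpendicular trans pairs.
Exhaustive case analysis gives 9 geometric isomers.
Of these, 6 lack any improper symmetry element and so occur as enantiomeric pairs, giving 9 + 6 = 15 stereoisomers in total.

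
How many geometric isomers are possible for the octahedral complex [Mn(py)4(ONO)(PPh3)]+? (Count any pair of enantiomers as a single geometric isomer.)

2

The six octahedral sites form three mutually perpendicular trans pairs.
The distinct arrangements are (2 in all): ONO and PPh3 mutually trans; ONO and PPh3 mutually cis.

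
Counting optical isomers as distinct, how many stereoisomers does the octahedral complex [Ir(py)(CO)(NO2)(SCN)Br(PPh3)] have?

The six octahedral sites form three mutually perpendicular trans pairs.
Exhaustive case analysis gives 15 geometric isomers.
Of these, 15 lack any improper symmetry element and so occur as enantiomeric pairs, giving 15 + 15 = 30 stereoisomers in total.

30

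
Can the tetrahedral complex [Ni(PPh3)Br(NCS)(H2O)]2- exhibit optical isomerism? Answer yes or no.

Only one geometric arrangement is possible; it has no improper symmetry element, so it exists as a pair of enantiomers (2 stereoisomers).

yes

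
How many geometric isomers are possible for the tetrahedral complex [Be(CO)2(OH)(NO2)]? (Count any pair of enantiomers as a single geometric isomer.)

Only one geometric arrangement is possible.

1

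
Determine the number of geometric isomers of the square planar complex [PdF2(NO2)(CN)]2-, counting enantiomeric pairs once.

A square has two trans pairs of vertices; adjacent vertices are cis.
Working through the distinct placements yields 2 geometric isomers: F cis; F trans.

2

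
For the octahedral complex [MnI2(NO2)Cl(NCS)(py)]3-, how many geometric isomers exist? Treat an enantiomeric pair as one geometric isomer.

An octahedron has six vertices in three trans pairs; every non-trans pair is cis.
Systematic enumeration (placing each ligand type in turn and discarding arrangements equivalent by rotation or reflection) gives 9 geometric isomers.

9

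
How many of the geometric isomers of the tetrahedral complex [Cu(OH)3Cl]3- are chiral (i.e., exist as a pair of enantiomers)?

All four vertices of a tetrahedron are equivalent and mutually adjacent, so cis/trans isomerism cannot arise.
Only one geometric arrangement is possible.

0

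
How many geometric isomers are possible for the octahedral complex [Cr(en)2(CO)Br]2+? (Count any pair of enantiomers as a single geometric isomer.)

Each en is bidentate and must span two cis positions.
There are 2 geometric isomers: CO and Br mutually trans; CO and Br mutually cis (chiral).

2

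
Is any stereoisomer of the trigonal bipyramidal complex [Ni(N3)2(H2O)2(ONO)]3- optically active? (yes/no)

A trigonal bipyramid has two axial and three equatorial sites, which are chemically inequivalent.
Placing the ligands in turn and identifying arrangements related by rotation or reflection leaves 5 distinct geometric isomers.
One of these lacks any improper symmetry element and so occurs as an enantiomeric pair, giving 5 + 1 = 6 stereoisomers in total.

yes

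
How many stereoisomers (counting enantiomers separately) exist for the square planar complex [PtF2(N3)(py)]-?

2

A square has two trans pairs of vertices; adjacent vertices are cis.
There are 2 geometric isomers: F cis; F trans.
Each arrangement has an internal mirror plane or centre of symmetry, so none is chiral.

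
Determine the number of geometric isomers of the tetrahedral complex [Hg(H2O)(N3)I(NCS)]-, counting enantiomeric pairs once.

1

Only one geometric arrangement is possible; it has no improper symmetry element, so it exists as a pair of enantiomers (2 stereoisomers).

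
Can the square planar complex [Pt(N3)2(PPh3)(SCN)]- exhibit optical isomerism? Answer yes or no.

no

Working through the distinct placements yields 2 geometric isomers: N3 cis; N3 trans.
Each arrangement has an internal mirror plane or centre of symmetry, so none is chiral.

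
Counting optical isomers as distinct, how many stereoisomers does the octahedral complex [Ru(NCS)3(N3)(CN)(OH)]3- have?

5

In an octahedral complex each vertex has one trans partner and four cis neighbours.
There are 4 geometric isomers: NCS mer (3 arrangements); NCS fac (chiral).
One of these lacks any improper symmetry element and so occurs as an enantiomeric pair, giving 4 + 1 = 5 stereoisomers in total.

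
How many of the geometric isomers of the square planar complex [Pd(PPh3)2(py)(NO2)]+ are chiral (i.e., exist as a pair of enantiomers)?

0

Systematic placement gives 2 geometric isomers: PPh3 cis; PPh3 trans.
Each arrangement has an internal mirror plane or centre of symmetry, so none is chiral.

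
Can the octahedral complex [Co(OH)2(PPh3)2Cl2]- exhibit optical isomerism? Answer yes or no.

yes

Systematic placement gives 5 geometric isomers: OH trans, PPh3 trans, Cl trans; OH cis, PPh3 cis, Cl trans; OH cis, PPh3 trans, Cl cis; OH cis, PPh3 cis, Cl cis (chiral); OH trans, PPh3 cis, Cl cis.
One of these lacks any improper symmetry element and so occurs as an enantiomeric pair, giving 5 + 1 = 6 stereoisomers in total.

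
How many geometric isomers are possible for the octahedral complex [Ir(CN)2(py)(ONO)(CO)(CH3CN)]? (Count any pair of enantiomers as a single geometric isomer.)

In an octahedral complex each vertex has one trans partner and four cis neighbours.
Exhaustive case analysis gives 9 geometric isomers.

9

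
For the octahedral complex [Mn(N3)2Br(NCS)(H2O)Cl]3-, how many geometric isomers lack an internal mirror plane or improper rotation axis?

An octahedron has six vertices in three trans pairs; every non-trans pair is cis.
Exhaustive case analysis gives 9 geometric isomers.
Of these, 6 lack any improper symmetry element and so occur as enantiomeric pairs, giving 9 + 6 = 15 stereoisomers in total.

6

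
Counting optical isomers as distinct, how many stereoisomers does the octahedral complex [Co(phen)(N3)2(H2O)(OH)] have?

Each phen is bidentate and must span two cis positions.
There are 4 geometric isomers: N3 cis (3 arrangements, 2 chiral); N3 trans.
Of these, 2 lack any improper symmetry element and so occur as enantiomeric pairs, giving 4 + 2 = 6 stereoisomers in total.

6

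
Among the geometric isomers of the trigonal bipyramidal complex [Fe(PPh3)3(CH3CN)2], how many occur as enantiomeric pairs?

In a trigonal bipyramid the two axial positions differ from the three equatorial ones.
There are 3 geometric isomers: CH3CN both axial; CH3CN one axial, one equatorial; CH3CN both equatorial.
Each arrangement has an internal mirror plane or centre of symmetry, so none is chiral.

0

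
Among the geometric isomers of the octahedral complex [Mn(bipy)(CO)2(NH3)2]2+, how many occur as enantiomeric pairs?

An octahedron has six vertices in three trans pairs; every non-trans pair is cis.
Each bipy is bidentate and must span two cis positions.
The distinct arrangements are (3 in all): CO trans, NH3 cis; CO cis, NH3 cis (chiral); CO cis, NH3 trans.
One of these lacks any improper symmetry element and so occurs as an enantiomeric pair, giving 3 + 1 = 4 stereoisomers in total.

1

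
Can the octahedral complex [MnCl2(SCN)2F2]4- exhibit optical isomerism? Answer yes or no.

yes

In an octahedral complex each vertex has one trans partner and four cis neighbours.
Systematic placement gives 5 geometric isomers: Cl trans, SCN trans, F trans; Cl trans, SCN cis, F cis; Cl cis, SCN trans, F cis; Cl cis, SCN cis, F cis (chiral); Cl cis, SCN cis, F trans.
One of these lacks any improper symmetry element and so occurs as an enantiomeric pair, giving 5 + 1 = 6 stereoisomers in total.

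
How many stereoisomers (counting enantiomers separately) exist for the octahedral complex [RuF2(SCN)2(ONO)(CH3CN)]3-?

8

Working through the distinct placements yields 6 geometric isomers: F cis, SCN trans; F cis, SCN cis (3 arrangements, 2 chiral); F trans, SCN trans; F trans, SCN cis.
Of these, 2 lack any improper symmetry element and so occur as enantiomeric pairs, giving 6 + 2 = 8 stereoisomers in total.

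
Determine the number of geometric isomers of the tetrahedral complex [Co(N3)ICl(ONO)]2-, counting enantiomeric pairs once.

1

Only one geometric arrangement is possible; it has no improper symmetry element, so it exists as a pair of enantiomers (2 stereoisomers).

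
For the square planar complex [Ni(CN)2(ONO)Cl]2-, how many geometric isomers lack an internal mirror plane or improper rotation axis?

A square has two trans pairs of vertices; adjacent vertices are cis.
Systematic placement gives 2 geometric isomers: CN cis; CN trans.
Each arrangement has an internal mirror plane or centre of symmetry, so none is chiral.

0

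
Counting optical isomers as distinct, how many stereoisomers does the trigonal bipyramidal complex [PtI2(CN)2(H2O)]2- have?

6

Placing the ligands in turn and identifying arrangements related by rotation or reflection leaves 5 distinct geometric isomers.
One of these lacks any improper symmetry element and so occurs as an enantiomeric pair, giving 5 + 1 = 6 stereoisomers in total.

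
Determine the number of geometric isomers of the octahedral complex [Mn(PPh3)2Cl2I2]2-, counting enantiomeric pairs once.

Working through the distinct placements yields 5 geometric isomers: PPh3 trans, Cl trans, I trans; PPh3 cis, Cl trans, I cis; PPh3 trans, Cl cis, I cis; PPh3 cis, Cl cis, I cis (chiral); PPh3 cis, Cl cis, I trans.

5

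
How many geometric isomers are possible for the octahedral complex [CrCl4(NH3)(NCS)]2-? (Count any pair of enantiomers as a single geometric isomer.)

The distinct arrangements are (2 in all): NH3 and NCS mutually trans; NH3 and NCS mutually cis.

2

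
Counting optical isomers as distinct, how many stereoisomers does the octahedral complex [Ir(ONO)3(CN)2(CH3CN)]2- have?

The six octahedral sites form three mutually perpendicular trans pairs.
There are 3 geometric isomers: ONO mer, CN cis; ONO mer, CN trans; ONO fac, CN cis.
Each arrangement has an internal mirror plane or centre of symmetry, so none is chiral.

3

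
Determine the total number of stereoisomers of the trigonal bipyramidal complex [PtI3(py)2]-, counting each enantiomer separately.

3

There are 3 geometric isomers: py both equatorial; py one axial, one equatorial; py both axial.
Each arrangement has an internal mirror plane or centre of symmetry, so none is chiral.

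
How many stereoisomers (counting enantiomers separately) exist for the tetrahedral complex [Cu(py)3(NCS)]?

All four vertices of a tetrahedron are equivalent and mutually adjacent, so cis/trans isomerism cannot arise.
Only one geometric arrangement is possible.

1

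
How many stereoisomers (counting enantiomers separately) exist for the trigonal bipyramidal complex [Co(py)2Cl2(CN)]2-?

6

A trigonal bipyramid has two axial and three equatorial sites, which are chemically inequivalent.
Exhaustive case analysis gives 5 geometric isomers.
One of these lacks any improper symmetry element and so occurs as an enantiomeric pair, giving 5 + 1 = 6 stereoisomers in total.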